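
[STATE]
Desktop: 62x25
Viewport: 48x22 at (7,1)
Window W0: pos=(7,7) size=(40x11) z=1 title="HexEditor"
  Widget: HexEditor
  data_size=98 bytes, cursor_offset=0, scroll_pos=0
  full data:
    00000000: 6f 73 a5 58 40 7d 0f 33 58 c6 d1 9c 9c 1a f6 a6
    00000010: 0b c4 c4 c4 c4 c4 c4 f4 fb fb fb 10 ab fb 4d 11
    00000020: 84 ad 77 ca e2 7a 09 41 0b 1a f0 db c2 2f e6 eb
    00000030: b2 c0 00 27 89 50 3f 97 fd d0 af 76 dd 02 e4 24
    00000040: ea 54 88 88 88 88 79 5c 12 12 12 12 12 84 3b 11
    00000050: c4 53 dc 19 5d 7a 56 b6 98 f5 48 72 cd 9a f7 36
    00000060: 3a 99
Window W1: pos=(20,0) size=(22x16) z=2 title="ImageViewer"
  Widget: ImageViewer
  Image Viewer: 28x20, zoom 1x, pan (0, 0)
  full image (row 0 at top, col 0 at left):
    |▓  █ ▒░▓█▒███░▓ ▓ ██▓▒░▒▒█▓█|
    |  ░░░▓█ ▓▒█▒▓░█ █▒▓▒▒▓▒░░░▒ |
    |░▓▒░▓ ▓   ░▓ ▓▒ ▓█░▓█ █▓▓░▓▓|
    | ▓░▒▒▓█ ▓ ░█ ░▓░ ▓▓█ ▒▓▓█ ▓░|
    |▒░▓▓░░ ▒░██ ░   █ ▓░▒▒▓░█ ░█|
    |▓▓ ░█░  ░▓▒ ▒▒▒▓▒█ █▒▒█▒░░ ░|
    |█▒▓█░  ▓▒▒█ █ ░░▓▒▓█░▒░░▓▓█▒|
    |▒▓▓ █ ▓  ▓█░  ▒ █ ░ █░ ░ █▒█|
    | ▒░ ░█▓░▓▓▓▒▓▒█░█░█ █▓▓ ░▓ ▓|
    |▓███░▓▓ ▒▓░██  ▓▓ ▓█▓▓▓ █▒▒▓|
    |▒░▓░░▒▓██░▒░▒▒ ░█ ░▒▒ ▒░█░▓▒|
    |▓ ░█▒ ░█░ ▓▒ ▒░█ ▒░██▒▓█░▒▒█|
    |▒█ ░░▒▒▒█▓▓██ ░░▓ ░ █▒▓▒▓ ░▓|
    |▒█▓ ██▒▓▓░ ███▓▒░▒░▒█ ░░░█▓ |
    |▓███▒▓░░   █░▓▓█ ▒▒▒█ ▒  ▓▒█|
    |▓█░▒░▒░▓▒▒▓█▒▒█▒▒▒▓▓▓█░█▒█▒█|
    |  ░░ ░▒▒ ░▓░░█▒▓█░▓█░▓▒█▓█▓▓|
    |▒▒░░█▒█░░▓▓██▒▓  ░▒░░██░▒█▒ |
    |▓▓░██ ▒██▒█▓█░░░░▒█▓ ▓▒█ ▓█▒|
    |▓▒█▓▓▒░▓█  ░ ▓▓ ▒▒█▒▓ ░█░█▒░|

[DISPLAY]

             ┃ ImageViewer        ┃             
             ┠────────────────────┨             
             ┃▓  █ ▒░▓█▒███░▓ ▓ ██┃             
             ┃  ░░░▓█ ▓▒█▒▓░█ █▒▓▒┃             
             ┃░▓▒░▓ ▓   ░▓ ▓▒ ▓█░▓┃             
             ┃ ▓░▒▒▓█ ▓ ░█ ░▓░ ▓▓█┃             
┏━━━━━━━━━━━━┃▒░▓▓░░ ▒░██ ░   █ ▓░┃━━━━┓        
┃ HexEditor  ┃▓▓ ░█░  ░▓▒ ▒▒▒▓▒█ █┃    ┃        
┠────────────┃█▒▓█░  ▓▒▒█ █ ░░▓▒▓█┃────┨        
┃00000000  6F┃▒▓▓ █ ▓  ▓█░  ▒ █ ░ ┃ 58 ┃        
┃00000010  0b┃ ▒░ ░█▓░▓▓▓▒▓▒█░█░█ ┃ fb ┃        
┃00000020  84┃▓███░▓▓ ▒▓░██  ▓▓ ▓█┃ 0b ┃        
┃00000030  b2┃▒░▓░░▒▓██░▒░▒▒ ░█ ░▒┃ fd ┃        
┃00000040  ea┃▓ ░█▒ ░█░ ▓▒ ▒░█ ▒░█┃ 12 ┃        
┃00000050  c4┗━━━━━━━━━━━━━━━━━━━━┛ 98 ┃        
┃00000060  3a 99                       ┃        
┗━━━━━━━━━━━━━━━━━━━━━━━━━━━━━━━━━━━━━━┛        
                                                
                                                
                                                
                                                
                                                


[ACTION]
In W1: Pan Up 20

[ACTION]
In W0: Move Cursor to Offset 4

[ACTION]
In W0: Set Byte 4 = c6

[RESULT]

             ┃ ImageViewer        ┃             
             ┠────────────────────┨             
             ┃▓  █ ▒░▓█▒███░▓ ▓ ██┃             
             ┃  ░░░▓█ ▓▒█▒▓░█ █▒▓▒┃             
             ┃░▓▒░▓ ▓   ░▓ ▓▒ ▓█░▓┃             
             ┃ ▓░▒▒▓█ ▓ ░█ ░▓░ ▓▓█┃             
┏━━━━━━━━━━━━┃▒░▓▓░░ ▒░██ ░   █ ▓░┃━━━━┓        
┃ HexEditor  ┃▓▓ ░█░  ░▓▒ ▒▒▒▓▒█ █┃    ┃        
┠────────────┃█▒▓█░  ▓▒▒█ █ ░░▓▒▓█┃────┨        
┃00000000  6f┃▒▓▓ █ ▓  ▓█░  ▒ █ ░ ┃ 58 ┃        
┃00000010  0b┃ ▒░ ░█▓░▓▓▓▒▓▒█░█░█ ┃ fb ┃        
┃00000020  84┃▓███░▓▓ ▒▓░██  ▓▓ ▓█┃ 0b ┃        
┃00000030  b2┃▒░▓░░▒▓██░▒░▒▒ ░█ ░▒┃ fd ┃        
┃00000040  ea┃▓ ░█▒ ░█░ ▓▒ ▒░█ ▒░█┃ 12 ┃        
┃00000050  c4┗━━━━━━━━━━━━━━━━━━━━┛ 98 ┃        
┃00000060  3a 99                       ┃        
┗━━━━━━━━━━━━━━━━━━━━━━━━━━━━━━━━━━━━━━┛        
                                                
                                                
                                                
                                                
                                                


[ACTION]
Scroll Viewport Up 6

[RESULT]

             ┏━━━━━━━━━━━━━━━━━━━━┓             
             ┃ ImageViewer        ┃             
             ┠────────────────────┨             
             ┃▓  █ ▒░▓█▒███░▓ ▓ ██┃             
             ┃  ░░░▓█ ▓▒█▒▓░█ █▒▓▒┃             
             ┃░▓▒░▓ ▓   ░▓ ▓▒ ▓█░▓┃             
             ┃ ▓░▒▒▓█ ▓ ░█ ░▓░ ▓▓█┃             
┏━━━━━━━━━━━━┃▒░▓▓░░ ▒░██ ░   █ ▓░┃━━━━┓        
┃ HexEditor  ┃▓▓ ░█░  ░▓▒ ▒▒▒▓▒█ █┃    ┃        
┠────────────┃█▒▓█░  ▓▒▒█ █ ░░▓▒▓█┃────┨        
┃00000000  6f┃▒▓▓ █ ▓  ▓█░  ▒ █ ░ ┃ 58 ┃        
┃00000010  0b┃ ▒░ ░█▓░▓▓▓▒▓▒█░█░█ ┃ fb ┃        
┃00000020  84┃▓███░▓▓ ▒▓░██  ▓▓ ▓█┃ 0b ┃        
┃00000030  b2┃▒░▓░░▒▓██░▒░▒▒ ░█ ░▒┃ fd ┃        
┃00000040  ea┃▓ ░█▒ ░█░ ▓▒ ▒░█ ▒░█┃ 12 ┃        
┃00000050  c4┗━━━━━━━━━━━━━━━━━━━━┛ 98 ┃        
┃00000060  3a 99                       ┃        
┗━━━━━━━━━━━━━━━━━━━━━━━━━━━━━━━━━━━━━━┛        
                                                
                                                
                                                
                                                


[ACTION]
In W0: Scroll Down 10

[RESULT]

             ┏━━━━━━━━━━━━━━━━━━━━┓             
             ┃ ImageViewer        ┃             
             ┠────────────────────┨             
             ┃▓  █ ▒░▓█▒███░▓ ▓ ██┃             
             ┃  ░░░▓█ ▓▒█▒▓░█ █▒▓▒┃             
             ┃░▓▒░▓ ▓   ░▓ ▓▒ ▓█░▓┃             
             ┃ ▓░▒▒▓█ ▓ ░█ ░▓░ ▓▓█┃             
┏━━━━━━━━━━━━┃▒░▓▓░░ ▒░██ ░   █ ▓░┃━━━━┓        
┃ HexEditor  ┃▓▓ ░█░  ░▓▒ ▒▒▒▓▒█ █┃    ┃        
┠────────────┃█▒▓█░  ▓▒▒█ █ ░░▓▒▓█┃────┨        
┃00000060  3a┃▒▓▓ █ ▓  ▓█░  ▒ █ ░ ┃    ┃        
┃            ┃ ▒░ ░█▓░▓▓▓▒▓▒█░█░█ ┃    ┃        
┃            ┃▓███░▓▓ ▒▓░██  ▓▓ ▓█┃    ┃        
┃            ┃▒░▓░░▒▓██░▒░▒▒ ░█ ░▒┃    ┃        
┃            ┃▓ ░█▒ ░█░ ▓▒ ▒░█ ▒░█┃    ┃        
┃            ┗━━━━━━━━━━━━━━━━━━━━┛    ┃        
┃                                      ┃        
┗━━━━━━━━━━━━━━━━━━━━━━━━━━━━━━━━━━━━━━┛        
                                                
                                                
                                                
                                                


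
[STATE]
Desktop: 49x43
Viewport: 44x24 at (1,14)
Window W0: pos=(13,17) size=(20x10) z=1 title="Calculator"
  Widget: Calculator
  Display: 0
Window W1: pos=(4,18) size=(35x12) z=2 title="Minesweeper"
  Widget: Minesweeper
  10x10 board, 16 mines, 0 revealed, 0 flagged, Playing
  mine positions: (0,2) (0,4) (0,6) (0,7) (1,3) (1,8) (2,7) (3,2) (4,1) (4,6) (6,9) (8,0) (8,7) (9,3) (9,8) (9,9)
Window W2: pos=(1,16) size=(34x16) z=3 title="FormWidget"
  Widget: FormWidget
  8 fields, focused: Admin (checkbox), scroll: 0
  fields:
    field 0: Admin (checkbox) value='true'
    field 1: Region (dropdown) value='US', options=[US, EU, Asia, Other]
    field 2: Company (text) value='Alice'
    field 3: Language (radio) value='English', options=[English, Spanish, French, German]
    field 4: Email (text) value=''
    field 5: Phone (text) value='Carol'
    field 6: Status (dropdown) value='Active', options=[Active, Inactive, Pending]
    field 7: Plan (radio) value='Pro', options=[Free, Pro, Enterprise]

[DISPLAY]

                                            
                                            
┏━━━━━━━━━━━━━━━━━━━━━━━━━━━━━━━━┓          
┃ FormWidget                     ┃          
┠────────────────────────────────┨━━━┓      
┃> Admin:      [x]               ┃   ┃      
┃  Region:     [US             ▼]┃───┨      
┃  Company:    [Alice           ]┃   ┃      
┃  Language:   (●) English  ( ) S┃   ┃      
┃  Email:      [                ]┃   ┃      
┃  Phone:      [Carol           ]┃   ┃      
┃  Status:     [Active         ▼]┃   ┃      
┃  Plan:       ( ) Free  (●) Pro ┃   ┃      
┃                                ┃   ┃      
┃                                ┃   ┃      
┃                                ┃━━━┛      
┃                                ┃          
┗━━━━━━━━━━━━━━━━━━━━━━━━━━━━━━━━┛          
                                            
                                            
                                            
                                            
                                            
                                            


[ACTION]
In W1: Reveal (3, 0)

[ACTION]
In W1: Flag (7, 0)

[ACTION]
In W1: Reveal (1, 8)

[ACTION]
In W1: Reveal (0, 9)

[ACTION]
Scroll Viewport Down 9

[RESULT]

┃> Admin:      [x]               ┃   ┃      
┃  Region:     [US             ▼]┃───┨      
┃  Company:    [Alice           ]┃   ┃      
┃  Language:   (●) English  ( ) S┃   ┃      
┃  Email:      [                ]┃   ┃      
┃  Phone:      [Carol           ]┃   ┃      
┃  Status:     [Active         ▼]┃   ┃      
┃  Plan:       ( ) Free  (●) Pro ┃   ┃      
┃                                ┃   ┃      
┃                                ┃   ┃      
┃                                ┃━━━┛      
┃                                ┃          
┗━━━━━━━━━━━━━━━━━━━━━━━━━━━━━━━━┛          
                                            
                                            
                                            
                                            
                                            
                                            
                                            
                                            
                                            
                                            
                                            


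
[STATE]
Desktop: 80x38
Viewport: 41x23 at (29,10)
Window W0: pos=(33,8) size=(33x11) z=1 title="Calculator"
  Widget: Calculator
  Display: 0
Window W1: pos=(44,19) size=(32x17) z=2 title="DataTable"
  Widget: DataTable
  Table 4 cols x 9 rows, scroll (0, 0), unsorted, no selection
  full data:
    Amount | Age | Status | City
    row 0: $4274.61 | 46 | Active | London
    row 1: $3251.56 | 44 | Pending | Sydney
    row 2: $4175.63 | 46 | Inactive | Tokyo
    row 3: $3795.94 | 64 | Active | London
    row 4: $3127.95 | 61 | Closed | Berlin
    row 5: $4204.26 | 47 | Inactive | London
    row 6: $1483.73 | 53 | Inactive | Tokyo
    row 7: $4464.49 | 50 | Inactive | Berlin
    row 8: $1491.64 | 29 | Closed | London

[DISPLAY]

    ┠───────────────────────────────┨    
    ┃                              0┃    
    ┃┌───┬───┬───┬───┐              ┃    
    ┃│ 7 │ 8 │ 9 │ ÷ │              ┃    
    ┃├───┼───┼───┼───┤              ┃    
    ┃│ 4 │ 5 │ 6 │ × │              ┃    
    ┃├───┼───┼───┼───┤              ┃    
    ┃│ 1 │ 2 │ 3 │ - │              ┃    
    ┗━━━━━━━━━━━━━━━━━━━━━━━━━━━━━━━┛    
               ┏━━━━━━━━━━━━━━━━━━━━━━━━━
               ┃ DataTable               
               ┠─────────────────────────
               ┃Amount  │Age│Status  │Cit
               ┃────────┼───┼────────┼───
               ┃$4274.61│46 │Active  │Lon
               ┃$3251.56│44 │Pending │Syd
               ┃$4175.63│46 │Inactive│Tok
               ┃$3795.94│64 │Active  │Lon
               ┃$3127.95│61 │Closed  │Ber
               ┃$4204.26│47 │Inactive│Lon
               ┃$1483.73│53 │Inactive│Tok
               ┃$4464.49│50 │Inactive│Ber
               ┃$1491.64│29 │Closed  │Lon


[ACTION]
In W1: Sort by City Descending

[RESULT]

    ┠───────────────────────────────┨    
    ┃                              0┃    
    ┃┌───┬───┬───┬───┐              ┃    
    ┃│ 7 │ 8 │ 9 │ ÷ │              ┃    
    ┃├───┼───┼───┼───┤              ┃    
    ┃│ 4 │ 5 │ 6 │ × │              ┃    
    ┃├───┼───┼───┼───┤              ┃    
    ┃│ 1 │ 2 │ 3 │ - │              ┃    
    ┗━━━━━━━━━━━━━━━━━━━━━━━━━━━━━━━┛    
               ┏━━━━━━━━━━━━━━━━━━━━━━━━━
               ┃ DataTable               
               ┠─────────────────────────
               ┃Amount  │Age│Status  │Cit
               ┃────────┼───┼────────┼───
               ┃$4175.63│46 │Inactive│Tok
               ┃$1483.73│53 │Inactive│Tok
               ┃$3251.56│44 │Pending │Syd
               ┃$4274.61│46 │Active  │Lon
               ┃$3795.94│64 │Active  │Lon
               ┃$4204.26│47 │Inactive│Lon
               ┃$1491.64│29 │Closed  │Lon
               ┃$3127.95│61 │Closed  │Ber
               ┃$4464.49│50 │Inactive│Ber


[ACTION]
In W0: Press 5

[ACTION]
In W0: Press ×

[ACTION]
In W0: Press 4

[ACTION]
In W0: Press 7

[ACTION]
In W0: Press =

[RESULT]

    ┠───────────────────────────────┨    
    ┃                            235┃    
    ┃┌───┬───┬───┬───┐              ┃    
    ┃│ 7 │ 8 │ 9 │ ÷ │              ┃    
    ┃├───┼───┼───┼───┤              ┃    
    ┃│ 4 │ 5 │ 6 │ × │              ┃    
    ┃├───┼───┼───┼───┤              ┃    
    ┃│ 1 │ 2 │ 3 │ - │              ┃    
    ┗━━━━━━━━━━━━━━━━━━━━━━━━━━━━━━━┛    
               ┏━━━━━━━━━━━━━━━━━━━━━━━━━
               ┃ DataTable               
               ┠─────────────────────────
               ┃Amount  │Age│Status  │Cit
               ┃────────┼───┼────────┼───
               ┃$4175.63│46 │Inactive│Tok
               ┃$1483.73│53 │Inactive│Tok
               ┃$3251.56│44 │Pending │Syd
               ┃$4274.61│46 │Active  │Lon
               ┃$3795.94│64 │Active  │Lon
               ┃$4204.26│47 │Inactive│Lon
               ┃$1491.64│29 │Closed  │Lon
               ┃$3127.95│61 │Closed  │Ber
               ┃$4464.49│50 │Inactive│Ber


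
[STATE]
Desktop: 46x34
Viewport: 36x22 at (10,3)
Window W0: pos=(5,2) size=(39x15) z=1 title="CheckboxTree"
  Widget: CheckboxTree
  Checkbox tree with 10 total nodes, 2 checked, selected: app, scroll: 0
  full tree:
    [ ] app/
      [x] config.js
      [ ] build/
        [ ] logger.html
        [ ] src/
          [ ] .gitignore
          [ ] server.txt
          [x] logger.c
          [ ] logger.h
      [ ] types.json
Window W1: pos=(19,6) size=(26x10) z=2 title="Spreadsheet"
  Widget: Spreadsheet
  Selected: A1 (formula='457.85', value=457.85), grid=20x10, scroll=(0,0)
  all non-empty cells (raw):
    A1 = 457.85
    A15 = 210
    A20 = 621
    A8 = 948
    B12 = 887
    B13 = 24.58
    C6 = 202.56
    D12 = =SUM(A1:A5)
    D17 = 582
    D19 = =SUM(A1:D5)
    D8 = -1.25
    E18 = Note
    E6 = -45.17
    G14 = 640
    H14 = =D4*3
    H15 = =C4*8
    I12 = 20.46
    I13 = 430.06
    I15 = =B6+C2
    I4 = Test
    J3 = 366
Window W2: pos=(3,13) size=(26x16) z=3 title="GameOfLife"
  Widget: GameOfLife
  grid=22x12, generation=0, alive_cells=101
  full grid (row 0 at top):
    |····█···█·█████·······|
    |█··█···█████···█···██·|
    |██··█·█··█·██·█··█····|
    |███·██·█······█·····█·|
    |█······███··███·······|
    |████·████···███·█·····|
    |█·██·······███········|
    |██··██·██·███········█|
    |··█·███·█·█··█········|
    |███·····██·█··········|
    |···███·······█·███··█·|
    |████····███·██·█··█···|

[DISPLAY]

ckboxTree                        ┃  
─────────────────────────────────┨  
 app/                            ┃  
x] config┏━━━━━━━━━━━━━━━━━━━━━━━━┓ 
-] build/┃ Spreadsheet            ┃ 
 [ ] logg┠────────────────────────┨ 
 [-] src/┃A1: 457.85              ┃ 
   [ ] .g┃       A       B       C┃ 
   [ ] se┃------------------------┃ 
   [x] lo┃  1 [457.85]       0    ┃ 
━━━━━━━━━━━━━━━━━━┓  0       0    ┃ 
fLife             ┃  0       0    ┃ 
──────────────────┨━━━━━━━━━━━━━━━┛ 
                  ┃━━━━━━━━━━━━━━┛  
··█·█████·······  ┃                 
·█████···█···██·  ┃                 
█··█·██·█··█····  ┃                 
·█······█·····█·  ┃                 
·███··███·······  ┃                 
███···███·█·····  ┃                 
·····███········  ┃                 
·██·███········█  ┃                 


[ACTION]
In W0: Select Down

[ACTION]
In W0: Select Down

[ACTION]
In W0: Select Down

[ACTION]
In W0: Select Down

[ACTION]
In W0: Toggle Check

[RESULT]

ckboxTree                        ┃  
─────────────────────────────────┨  
 app/                            ┃  
x] config┏━━━━━━━━━━━━━━━━━━━━━━━━┓ 
-] build/┃ Spreadsheet            ┃ 
 [ ] logg┠────────────────────────┨ 
 [x] src/┃A1: 457.85              ┃ 
   [x] .g┃       A       B       C┃ 
   [x] se┃------------------------┃ 
   [x] lo┃  1 [457.85]       0    ┃ 
━━━━━━━━━━━━━━━━━━┓  0       0    ┃ 
fLife             ┃  0       0    ┃ 
──────────────────┨━━━━━━━━━━━━━━━┛ 
                  ┃━━━━━━━━━━━━━━┛  
··█·█████·······  ┃                 
·█████···█···██·  ┃                 
█··█·██·█··█····  ┃                 
·█······█·····█·  ┃                 
·███··███·······  ┃                 
███···███·█·····  ┃                 
·····███········  ┃                 
·██·███········█  ┃                 


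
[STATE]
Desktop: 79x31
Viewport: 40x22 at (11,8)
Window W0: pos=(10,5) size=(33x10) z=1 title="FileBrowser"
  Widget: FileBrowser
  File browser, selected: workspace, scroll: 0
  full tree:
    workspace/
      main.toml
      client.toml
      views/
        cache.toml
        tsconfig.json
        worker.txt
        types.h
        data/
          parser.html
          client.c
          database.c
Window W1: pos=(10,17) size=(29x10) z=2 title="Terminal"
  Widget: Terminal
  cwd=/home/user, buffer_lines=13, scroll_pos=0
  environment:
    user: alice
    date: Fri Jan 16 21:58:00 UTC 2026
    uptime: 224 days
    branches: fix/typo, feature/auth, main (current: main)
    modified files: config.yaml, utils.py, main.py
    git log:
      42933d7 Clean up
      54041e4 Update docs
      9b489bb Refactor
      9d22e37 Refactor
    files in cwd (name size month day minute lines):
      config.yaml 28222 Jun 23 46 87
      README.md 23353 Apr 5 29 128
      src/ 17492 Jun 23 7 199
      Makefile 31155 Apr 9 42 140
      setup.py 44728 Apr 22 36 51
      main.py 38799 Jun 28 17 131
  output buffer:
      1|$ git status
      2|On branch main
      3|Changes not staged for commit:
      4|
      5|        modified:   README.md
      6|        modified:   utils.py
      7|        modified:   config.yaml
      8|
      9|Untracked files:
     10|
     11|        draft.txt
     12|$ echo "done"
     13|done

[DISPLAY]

> [-] workspace/               ┃        
    main.toml                  ┃        
    client.toml                ┃        
    [+] views/                 ┃        
                               ┃        
                               ┃        
━━━━━━━━━━━━━━━━━━━━━━━━━━━━━━━┛        
                                        
                                        
━━━━━━━━━━━━━━━━━━━━━━━━━━━┓            
 Terminal                  ┃            
───────────────────────────┨            
$ git status               ┃            
On branch main             ┃            
Changes not staged for comm┃            
                           ┃            
        modified:   README.┃            
        modified:   utils.p┃            
━━━━━━━━━━━━━━━━━━━━━━━━━━━┛            
                                        
                                        
                                        


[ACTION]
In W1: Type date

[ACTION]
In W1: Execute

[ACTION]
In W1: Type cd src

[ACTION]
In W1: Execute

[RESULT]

> [-] workspace/               ┃        
    main.toml                  ┃        
    client.toml                ┃        
    [+] views/                 ┃        
                               ┃        
                               ┃        
━━━━━━━━━━━━━━━━━━━━━━━━━━━━━━━┛        
                                        
                                        
━━━━━━━━━━━━━━━━━━━━━━━━━━━┓            
 Terminal                  ┃            
───────────────────────────┨            
done                       ┃            
$ date                     ┃            
Fri Jan 16 21:58:00 UTC 202┃            
$ cd src                   ┃            
                           ┃            
$ █                        ┃            
━━━━━━━━━━━━━━━━━━━━━━━━━━━┛            
                                        
                                        
                                        


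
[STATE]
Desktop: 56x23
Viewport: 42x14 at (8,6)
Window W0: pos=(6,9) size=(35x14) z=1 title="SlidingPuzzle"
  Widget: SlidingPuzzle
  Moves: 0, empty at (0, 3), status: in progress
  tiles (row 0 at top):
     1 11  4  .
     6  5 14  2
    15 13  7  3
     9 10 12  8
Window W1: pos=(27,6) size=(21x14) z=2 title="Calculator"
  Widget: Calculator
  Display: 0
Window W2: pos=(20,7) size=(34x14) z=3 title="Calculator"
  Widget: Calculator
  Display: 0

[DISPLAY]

                   ┏━━━━━━━━━━━━━━━━━━━┓  
            ┏━━━━━━━━━━━━━━━━━━━━━━━━━━━━━
            ┃ Calculator                  
━━━━━━━━━━━━┠─────────────────────────────
SlidingPuzzl┃                             
────────────┃┌───┬───┬───┬───┐            
────┬────┬──┃│ 7 │ 8 │ 9 │ ÷ │            
  1 │ 11 │  ┃├───┼───┼───┼───┤            
────┼────┼──┃│ 4 │ 5 │ 6 │ × │            
  6 │  5 │ 1┃├───┼───┼───┼───┤            
────┼────┼──┃│ 1 │ 2 │ 3 │ - │            
 15 │ 13 │  ┃├───┼───┼───┼───┤            
────┼────┼──┃│ 0 │ . │ = │ + │            
  9 │ 10 │ 1┃└───┴───┴───┴───┘            


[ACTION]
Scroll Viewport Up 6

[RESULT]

                                          
                                          
                                          
                                          
                                          
                                          
                   ┏━━━━━━━━━━━━━━━━━━━┓  
            ┏━━━━━━━━━━━━━━━━━━━━━━━━━━━━━
            ┃ Calculator                  
━━━━━━━━━━━━┠─────────────────────────────
SlidingPuzzl┃                             
────────────┃┌───┬───┬───┬───┐            
────┬────┬──┃│ 7 │ 8 │ 9 │ ÷ │            
  1 │ 11 │  ┃├───┼───┼───┼───┤            


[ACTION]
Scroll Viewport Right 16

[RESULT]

                                          
                                          
                                          
                                          
                                          
                                          
             ┏━━━━━━━━━━━━━━━━━━━┓        
      ┏━━━━━━━━━━━━━━━━━━━━━━━━━━━━━━━━┓  
      ┃ Calculator                     ┃  
━━━━━━┠────────────────────────────────┨  
gPuzzl┃                               0┃  
──────┃┌───┬───┬───┬───┐               ┃  
───┬──┃│ 7 │ 8 │ 9 │ ÷ │               ┃  
11 │  ┃├───┼───┼───┼───┤               ┃  


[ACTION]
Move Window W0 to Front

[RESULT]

                                          
                                          
                                          
                                          
                                          
                                          
             ┏━━━━━━━━━━━━━━━━━━━┓        
      ┏━━━━━━━━━━━━━━━━━━━━━━━━━━━━━━━━┓  
      ┃ Calculator                     ┃  
━━━━━━━━━━━━━━━━━━━━━━━━━━┓────────────┨  
gPuzzle                   ┃           0┃  
──────────────────────────┨            ┃  
───┬────┬────┐            ┃            ┃  
11 │  4 │    │            ┃            ┃  


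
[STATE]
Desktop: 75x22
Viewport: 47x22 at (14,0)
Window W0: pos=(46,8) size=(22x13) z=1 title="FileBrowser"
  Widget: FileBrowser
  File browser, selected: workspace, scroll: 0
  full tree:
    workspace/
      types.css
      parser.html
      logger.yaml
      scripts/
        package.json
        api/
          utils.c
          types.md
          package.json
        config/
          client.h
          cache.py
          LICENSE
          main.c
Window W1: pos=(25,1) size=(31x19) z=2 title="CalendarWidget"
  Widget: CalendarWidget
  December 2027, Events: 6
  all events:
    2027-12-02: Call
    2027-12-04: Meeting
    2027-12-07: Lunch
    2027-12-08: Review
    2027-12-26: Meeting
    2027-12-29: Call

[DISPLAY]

                                               
           ┏━━━━━━━━━━━━━━━━━━━━━━━━━━━━━┓     
           ┃ CalendarWidget              ┃     
           ┠─────────────────────────────┨     
           ┃        December 2027        ┃     
           ┃Mo Tu We Th Fr Sa Su         ┃     
           ┃       1  2*  3  4*  5       ┃     
           ┃ 6  7*  8*  9 10 11 12       ┃     
           ┃13 14 15 16 17 18 19         ┃━━━━━
           ┃20 21 22 23 24 25 26*        ┃ser  
           ┃27 28 29* 30 31              ┃─────
           ┃                             ┃kspac
           ┃                             ┃.css 
           ┃                             ┃r.htm
           ┃                             ┃r.yam
           ┃                             ┃cript
           ┃                             ┃     
           ┃                             ┃     
           ┃                             ┃     
           ┗━━━━━━━━━━━━━━━━━━━━━━━━━━━━━┛     
                                ┗━━━━━━━━━━━━━━
                                               


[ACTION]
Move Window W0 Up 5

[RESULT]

                                               
           ┏━━━━━━━━━━━━━━━━━━━━━━━━━━━━━┓     
           ┃ CalendarWidget              ┃     
           ┠─────────────────────────────┨━━━━━
           ┃        December 2027        ┃ser  
           ┃Mo Tu We Th Fr Sa Su         ┃─────
           ┃       1  2*  3  4*  5       ┃kspac
           ┃ 6  7*  8*  9 10 11 12       ┃.css 
           ┃13 14 15 16 17 18 19         ┃r.htm
           ┃20 21 22 23 24 25 26*        ┃r.yam
           ┃27 28 29* 30 31              ┃cript
           ┃                             ┃     
           ┃                             ┃     
           ┃                             ┃     
           ┃                             ┃     
           ┃                             ┃━━━━━
           ┃                             ┃     
           ┃                             ┃     
           ┃                             ┃     
           ┗━━━━━━━━━━━━━━━━━━━━━━━━━━━━━┛     
                                               
                                               


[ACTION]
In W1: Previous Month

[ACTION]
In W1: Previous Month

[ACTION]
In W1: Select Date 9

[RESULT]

                                               
           ┏━━━━━━━━━━━━━━━━━━━━━━━━━━━━━┓     
           ┃ CalendarWidget              ┃     
           ┠─────────────────────────────┨━━━━━
           ┃         October 2027        ┃ser  
           ┃Mo Tu We Th Fr Sa Su         ┃─────
           ┃             1  2  3         ┃kspac
           ┃ 4  5  6  7  8 [ 9] 10       ┃.css 
           ┃11 12 13 14 15 16 17         ┃r.htm
           ┃18 19 20 21 22 23 24         ┃r.yam
           ┃25 26 27 28 29 30 31         ┃cript
           ┃                             ┃     
           ┃                             ┃     
           ┃                             ┃     
           ┃                             ┃     
           ┃                             ┃━━━━━
           ┃                             ┃     
           ┃                             ┃     
           ┃                             ┃     
           ┗━━━━━━━━━━━━━━━━━━━━━━━━━━━━━┛     
                                               
                                               


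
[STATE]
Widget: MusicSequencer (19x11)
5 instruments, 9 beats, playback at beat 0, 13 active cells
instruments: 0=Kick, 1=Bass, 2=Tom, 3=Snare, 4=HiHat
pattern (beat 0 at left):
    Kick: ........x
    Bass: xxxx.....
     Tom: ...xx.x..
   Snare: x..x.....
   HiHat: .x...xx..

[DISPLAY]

      ▼12345678    
  Kick········█    
  Bass████·····    
   Tom···██·█··    
 Snare█··█·····    
 HiHat·█···██··    
                   
                   
                   
                   
                   


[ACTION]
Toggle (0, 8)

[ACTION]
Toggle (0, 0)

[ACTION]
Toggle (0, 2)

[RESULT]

      ▼12345678    
  Kick█·█······    
  Bass████·····    
   Tom···██·█··    
 Snare█··█·····    
 HiHat·█···██··    
                   
                   
                   
                   
                   


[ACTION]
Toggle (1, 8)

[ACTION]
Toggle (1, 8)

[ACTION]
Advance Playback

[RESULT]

      0▼2345678    
  Kick█·█······    
  Bass████·····    
   Tom···██·█··    
 Snare█··█·····    
 HiHat·█···██··    
                   
                   
                   
                   
                   


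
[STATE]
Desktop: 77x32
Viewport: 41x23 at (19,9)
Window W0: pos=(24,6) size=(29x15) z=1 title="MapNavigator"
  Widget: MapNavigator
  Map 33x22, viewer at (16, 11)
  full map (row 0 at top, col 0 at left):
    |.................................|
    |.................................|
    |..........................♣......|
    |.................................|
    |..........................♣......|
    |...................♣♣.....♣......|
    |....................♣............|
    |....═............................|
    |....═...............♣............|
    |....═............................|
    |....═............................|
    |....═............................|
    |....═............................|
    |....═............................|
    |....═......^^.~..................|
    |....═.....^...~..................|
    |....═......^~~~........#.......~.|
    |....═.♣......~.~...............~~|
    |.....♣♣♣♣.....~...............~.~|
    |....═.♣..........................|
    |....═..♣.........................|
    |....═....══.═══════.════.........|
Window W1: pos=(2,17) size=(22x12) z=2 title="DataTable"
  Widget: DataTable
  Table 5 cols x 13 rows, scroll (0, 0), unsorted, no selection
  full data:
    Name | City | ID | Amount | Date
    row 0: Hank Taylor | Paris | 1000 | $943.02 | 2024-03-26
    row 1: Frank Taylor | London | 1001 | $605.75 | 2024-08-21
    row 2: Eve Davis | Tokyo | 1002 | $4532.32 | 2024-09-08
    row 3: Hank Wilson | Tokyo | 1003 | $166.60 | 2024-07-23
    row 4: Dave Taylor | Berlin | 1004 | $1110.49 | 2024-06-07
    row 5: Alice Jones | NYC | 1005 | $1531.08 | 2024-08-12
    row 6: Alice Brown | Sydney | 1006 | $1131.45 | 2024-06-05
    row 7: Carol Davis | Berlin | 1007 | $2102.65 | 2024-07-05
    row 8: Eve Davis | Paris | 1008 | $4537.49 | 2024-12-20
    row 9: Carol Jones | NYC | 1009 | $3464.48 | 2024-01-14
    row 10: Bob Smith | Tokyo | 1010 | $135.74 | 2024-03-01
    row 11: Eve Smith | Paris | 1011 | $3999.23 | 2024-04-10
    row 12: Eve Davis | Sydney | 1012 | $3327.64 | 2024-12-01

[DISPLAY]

     ┃.................♣.........┃       
     ┃.═.........................┃       
     ┃.═...............♣.........┃       
     ┃.═.........................┃       
     ┃.═.........................┃       
     ┃.═...........@.............┃       
     ┃.═.........................┃       
     ┃.═.........................┃       
━━━━┓┃.═......^^.~...............┃       
    ┃┃.═.....^...~...............┃       
────┨┃.═......^~~~........#......┃       
y  │┃┗━━━━━━━━━━━━━━━━━━━━━━━━━━━┛       
───┼┃                                    
is │┃                                    
don│┃                                    
yo │┃                                    
yo │┃                                    
lin│┃                                    
   │┃                                    
━━━━┛                                    
                                         
                                         
                                         


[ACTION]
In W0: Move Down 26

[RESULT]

     ┃.═......^~~~........#......┃       
     ┃.═.♣......~.~..............┃       
     ┃..♣♣♣♣.....~...............┃       
     ┃.═.♣.......................┃       
     ┃.═..♣......................┃       
     ┃.═....══.════@══.════......┃       
     ┃                           ┃       
     ┃                           ┃       
━━━━┓┃                           ┃       
    ┃┃                           ┃       
────┨┃                           ┃       
y  │┃┗━━━━━━━━━━━━━━━━━━━━━━━━━━━┛       
───┼┃                                    
is │┃                                    
don│┃                                    
yo │┃                                    
yo │┃                                    
lin│┃                                    
   │┃                                    
━━━━┛                                    
                                         
                                         
                                         


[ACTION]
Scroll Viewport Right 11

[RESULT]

...^~~~........#......┃                  
.....~.~..............┃                  
♣.....~...............┃                  
......................┃                  
......................┃                  
.══.════@══.════......┃                  
                      ┃                  
                      ┃                  
                      ┃                  
                      ┃                  
                      ┃                  
━━━━━━━━━━━━━━━━━━━━━━┛                  
                                         
                                         
                                         
                                         
                                         
                                         
                                         
                                         
                                         
                                         
                                         


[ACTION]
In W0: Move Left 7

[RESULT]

...═......^~~~........┃                  
...═.♣......~.~.......┃                  
....♣♣♣♣.....~........┃                  
...═.♣................┃                  
...═..♣...............┃                  
...═....@═.═══════.═══┃                  
                      ┃                  
                      ┃                  
                      ┃                  
                      ┃                  
                      ┃                  
━━━━━━━━━━━━━━━━━━━━━━┛                  
                                         
                                         
                                         
                                         
                                         
                                         
                                         
                                         
                                         
                                         
                                         


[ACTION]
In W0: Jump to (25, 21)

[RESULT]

......#.......~.      ┃                  
..............~~      ┃                  
.............~.~      ┃                  
................      ┃                  
................      ┃                  
══.════.@.......      ┃                  
                      ┃                  
                      ┃                  
                      ┃                  
                      ┃                  
                      ┃                  
━━━━━━━━━━━━━━━━━━━━━━┛                  
                                         
                                         
                                         
                                         
                                         
                                         
                                         
                                         
                                         
                                         
                                         
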